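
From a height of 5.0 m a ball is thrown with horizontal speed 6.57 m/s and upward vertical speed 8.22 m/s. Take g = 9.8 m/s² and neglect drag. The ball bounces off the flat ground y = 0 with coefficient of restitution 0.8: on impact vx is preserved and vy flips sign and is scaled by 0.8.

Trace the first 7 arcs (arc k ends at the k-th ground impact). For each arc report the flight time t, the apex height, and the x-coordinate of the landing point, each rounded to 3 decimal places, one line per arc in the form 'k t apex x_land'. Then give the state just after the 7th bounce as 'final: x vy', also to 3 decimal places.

Arc 1: start y=5.000, vy=8.220 → t=2.152, apex=8.447, x_land=14.137, impact vy=-12.867
  bounce: vy ← 0.8·12.867 = 10.294
Arc 2: start y=0.000, vy=10.294 → t=2.101, apex=5.406, x_land=27.939, impact vy=-10.294
  bounce: vy ← 0.8·10.294 = 8.235
Arc 3: start y=0.000, vy=8.235 → t=1.681, apex=3.460, x_land=38.981, impact vy=-8.235
  bounce: vy ← 0.8·8.235 = 6.588
Arc 4: start y=0.000, vy=6.588 → t=1.345, apex=2.214, x_land=47.814, impact vy=-6.588
  bounce: vy ← 0.8·6.588 = 5.270
Arc 5: start y=0.000, vy=5.270 → t=1.076, apex=1.417, x_land=54.881, impact vy=-5.270
  bounce: vy ← 0.8·5.270 = 4.216
Arc 6: start y=0.000, vy=4.216 → t=0.860, apex=0.907, x_land=60.535, impact vy=-4.216
  bounce: vy ← 0.8·4.216 = 3.373
Arc 7: start y=0.000, vy=3.373 → t=0.688, apex=0.580, x_land=65.057, impact vy=-3.373
  bounce: vy ← 0.8·3.373 = 2.698

1 2.152 8.447 14.137
2 2.101 5.406 27.939
3 1.681 3.460 38.981
4 1.345 2.214 47.814
5 1.076 1.417 54.881
6 0.860 0.907 60.535
7 0.688 0.580 65.057
final: 65.057 2.698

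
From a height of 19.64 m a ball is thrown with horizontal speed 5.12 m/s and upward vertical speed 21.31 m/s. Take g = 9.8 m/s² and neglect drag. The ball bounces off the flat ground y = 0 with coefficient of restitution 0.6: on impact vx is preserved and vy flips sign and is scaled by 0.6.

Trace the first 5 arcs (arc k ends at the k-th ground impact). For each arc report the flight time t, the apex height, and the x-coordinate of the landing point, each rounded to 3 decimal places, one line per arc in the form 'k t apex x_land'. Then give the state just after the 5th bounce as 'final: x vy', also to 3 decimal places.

Arc 1: start y=19.640, vy=21.310 → t=5.130, apex=42.809, x_land=26.267, impact vy=-28.967
  bounce: vy ← 0.6·28.967 = 17.380
Arc 2: start y=0.000, vy=17.380 → t=3.547, apex=15.411, x_land=44.427, impact vy=-17.380
  bounce: vy ← 0.6·17.380 = 10.428
Arc 3: start y=0.000, vy=10.428 → t=2.128, apex=5.548, x_land=55.323, impact vy=-10.428
  bounce: vy ← 0.6·10.428 = 6.257
Arc 4: start y=0.000, vy=6.257 → t=1.277, apex=1.997, x_land=61.861, impact vy=-6.257
  bounce: vy ← 0.6·6.257 = 3.754
Arc 5: start y=0.000, vy=3.754 → t=0.766, apex=0.719, x_land=65.784, impact vy=-3.754
  bounce: vy ← 0.6·3.754 = 2.252

1 5.130 42.809 26.267
2 3.547 15.411 44.427
3 2.128 5.548 55.323
4 1.277 1.997 61.861
5 0.766 0.719 65.784
final: 65.784 2.252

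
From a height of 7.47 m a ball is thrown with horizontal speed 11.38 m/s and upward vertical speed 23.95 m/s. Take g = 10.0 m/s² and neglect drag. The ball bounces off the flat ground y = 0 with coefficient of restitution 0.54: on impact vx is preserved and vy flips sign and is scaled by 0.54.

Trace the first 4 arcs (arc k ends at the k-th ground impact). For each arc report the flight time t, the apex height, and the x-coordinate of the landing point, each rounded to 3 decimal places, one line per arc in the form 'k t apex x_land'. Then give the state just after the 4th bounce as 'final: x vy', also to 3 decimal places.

1 5.084 36.150 57.854
2 2.904 10.541 90.902
3 1.568 3.074 108.747
4 0.847 0.896 118.384
final: 118.384 2.286

Arc 1: start y=7.470, vy=23.950 → t=5.084, apex=36.150, x_land=57.854, impact vy=-26.889
  bounce: vy ← 0.54·26.889 = 14.520
Arc 2: start y=0.000, vy=14.520 → t=2.904, apex=10.541, x_land=90.902, impact vy=-14.520
  bounce: vy ← 0.54·14.520 = 7.841
Arc 3: start y=0.000, vy=7.841 → t=1.568, apex=3.074, x_land=108.747, impact vy=-7.841
  bounce: vy ← 0.54·7.841 = 4.234
Arc 4: start y=0.000, vy=4.234 → t=0.847, apex=0.896, x_land=118.384, impact vy=-4.234
  bounce: vy ← 0.54·4.234 = 2.286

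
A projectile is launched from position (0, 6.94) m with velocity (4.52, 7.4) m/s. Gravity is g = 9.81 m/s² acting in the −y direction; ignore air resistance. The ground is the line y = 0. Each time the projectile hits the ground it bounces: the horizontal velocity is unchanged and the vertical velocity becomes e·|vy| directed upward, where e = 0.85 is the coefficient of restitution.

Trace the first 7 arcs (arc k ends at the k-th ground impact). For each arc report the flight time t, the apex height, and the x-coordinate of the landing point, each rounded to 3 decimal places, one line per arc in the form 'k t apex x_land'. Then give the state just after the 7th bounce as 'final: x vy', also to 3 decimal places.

1 2.163 9.731 9.776
2 2.394 7.031 20.599
3 2.035 5.080 29.799
4 1.730 3.670 37.618
5 1.471 2.652 44.265
6 1.250 1.916 49.915
7 1.062 1.384 54.717
final: 54.717 4.430

Arc 1: start y=6.940, vy=7.400 → t=2.163, apex=9.731, x_land=9.776, impact vy=-13.817
  bounce: vy ← 0.85·13.817 = 11.745
Arc 2: start y=0.000, vy=11.745 → t=2.394, apex=7.031, x_land=20.599, impact vy=-11.745
  bounce: vy ← 0.85·11.745 = 9.983
Arc 3: start y=0.000, vy=9.983 → t=2.035, apex=5.080, x_land=29.799, impact vy=-9.983
  bounce: vy ← 0.85·9.983 = 8.486
Arc 4: start y=0.000, vy=8.486 → t=1.730, apex=3.670, x_land=37.618, impact vy=-8.486
  bounce: vy ← 0.85·8.486 = 7.213
Arc 5: start y=0.000, vy=7.213 → t=1.471, apex=2.652, x_land=44.265, impact vy=-7.213
  bounce: vy ← 0.85·7.213 = 6.131
Arc 6: start y=0.000, vy=6.131 → t=1.250, apex=1.916, x_land=49.915, impact vy=-6.131
  bounce: vy ← 0.85·6.131 = 5.211
Arc 7: start y=0.000, vy=5.211 → t=1.062, apex=1.384, x_land=54.717, impact vy=-5.211
  bounce: vy ← 0.85·5.211 = 4.430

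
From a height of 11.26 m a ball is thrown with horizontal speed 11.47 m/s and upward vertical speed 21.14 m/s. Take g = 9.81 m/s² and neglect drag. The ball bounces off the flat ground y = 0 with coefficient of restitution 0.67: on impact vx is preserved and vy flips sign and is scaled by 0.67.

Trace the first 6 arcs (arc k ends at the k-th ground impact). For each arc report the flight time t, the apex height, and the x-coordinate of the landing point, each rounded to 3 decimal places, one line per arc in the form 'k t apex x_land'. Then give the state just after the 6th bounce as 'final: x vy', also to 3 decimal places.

Arc 1: start y=11.260, vy=21.140 → t=4.789, apex=34.038, x_land=54.932, impact vy=-25.842
  bounce: vy ← 0.67·25.842 = 17.314
Arc 2: start y=0.000, vy=17.314 → t=3.530, apex=15.280, x_land=95.421, impact vy=-17.314
  bounce: vy ← 0.67·17.314 = 11.601
Arc 3: start y=0.000, vy=11.601 → t=2.365, apex=6.859, x_land=122.548, impact vy=-11.601
  bounce: vy ← 0.67·11.601 = 7.772
Arc 4: start y=0.000, vy=7.772 → t=1.585, apex=3.079, x_land=140.723, impact vy=-7.772
  bounce: vy ← 0.67·7.772 = 5.207
Arc 5: start y=0.000, vy=5.207 → t=1.062, apex=1.382, x_land=152.900, impact vy=-5.207
  bounce: vy ← 0.67·5.207 = 3.489
Arc 6: start y=0.000, vy=3.489 → t=0.711, apex=0.620, x_land=161.059, impact vy=-3.489
  bounce: vy ← 0.67·3.489 = 2.338

1 4.789 34.038 54.932
2 3.530 15.280 95.421
3 2.365 6.859 122.548
4 1.585 3.079 140.723
5 1.062 1.382 152.900
6 0.711 0.620 161.059
final: 161.059 2.338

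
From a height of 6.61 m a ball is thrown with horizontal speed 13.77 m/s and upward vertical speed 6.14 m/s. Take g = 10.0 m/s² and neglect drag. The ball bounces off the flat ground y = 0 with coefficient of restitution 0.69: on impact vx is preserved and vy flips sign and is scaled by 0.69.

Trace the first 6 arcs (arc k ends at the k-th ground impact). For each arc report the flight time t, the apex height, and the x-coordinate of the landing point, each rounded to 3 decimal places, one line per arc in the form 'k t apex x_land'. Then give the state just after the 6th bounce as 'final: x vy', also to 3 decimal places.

1 1.917 8.495 26.403
2 1.799 4.044 51.172
3 1.241 1.926 68.263
4 0.856 0.917 80.056
5 0.591 0.436 88.192
6 0.408 0.208 93.807
final: 93.807 1.407

Arc 1: start y=6.610, vy=6.140 → t=1.917, apex=8.495, x_land=26.403, impact vy=-13.035
  bounce: vy ← 0.69·13.035 = 8.994
Arc 2: start y=0.000, vy=8.994 → t=1.799, apex=4.044, x_land=51.172, impact vy=-8.994
  bounce: vy ← 0.69·8.994 = 6.206
Arc 3: start y=0.000, vy=6.206 → t=1.241, apex=1.926, x_land=68.263, impact vy=-6.206
  bounce: vy ← 0.69·6.206 = 4.282
Arc 4: start y=0.000, vy=4.282 → t=0.856, apex=0.917, x_land=80.056, impact vy=-4.282
  bounce: vy ← 0.69·4.282 = 2.955
Arc 5: start y=0.000, vy=2.955 → t=0.591, apex=0.436, x_land=88.192, impact vy=-2.955
  bounce: vy ← 0.69·2.955 = 2.039
Arc 6: start y=0.000, vy=2.039 → t=0.408, apex=0.208, x_land=93.807, impact vy=-2.039
  bounce: vy ← 0.69·2.039 = 1.407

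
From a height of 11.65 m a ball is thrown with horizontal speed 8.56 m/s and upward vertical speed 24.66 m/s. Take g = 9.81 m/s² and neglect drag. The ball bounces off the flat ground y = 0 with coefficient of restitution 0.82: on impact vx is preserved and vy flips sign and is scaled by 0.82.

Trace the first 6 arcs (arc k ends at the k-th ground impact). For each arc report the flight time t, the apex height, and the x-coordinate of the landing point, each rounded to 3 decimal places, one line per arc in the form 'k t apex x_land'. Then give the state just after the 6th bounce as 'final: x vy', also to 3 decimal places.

Arc 1: start y=11.650, vy=24.660 → t=5.462, apex=42.645, x_land=46.758, impact vy=-28.926
  bounce: vy ← 0.82·28.926 = 23.719
Arc 2: start y=0.000, vy=23.719 → t=4.836, apex=28.674, x_land=88.151, impact vy=-23.719
  bounce: vy ← 0.82·23.719 = 19.450
Arc 3: start y=0.000, vy=19.450 → t=3.965, apex=19.281, x_land=122.094, impact vy=-19.450
  bounce: vy ← 0.82·19.450 = 15.949
Arc 4: start y=0.000, vy=15.949 → t=3.252, apex=12.964, x_land=149.926, impact vy=-15.949
  bounce: vy ← 0.82·15.949 = 13.078
Arc 5: start y=0.000, vy=13.078 → t=2.666, apex=8.717, x_land=172.749, impact vy=-13.078
  bounce: vy ← 0.82·13.078 = 10.724
Arc 6: start y=0.000, vy=10.724 → t=2.186, apex=5.861, x_land=191.464, impact vy=-10.724
  bounce: vy ← 0.82·10.724 = 8.794

1 5.462 42.645 46.758
2 4.836 28.674 88.151
3 3.965 19.281 122.094
4 3.252 12.964 149.926
5 2.666 8.717 172.749
6 2.186 5.861 191.464
final: 191.464 8.794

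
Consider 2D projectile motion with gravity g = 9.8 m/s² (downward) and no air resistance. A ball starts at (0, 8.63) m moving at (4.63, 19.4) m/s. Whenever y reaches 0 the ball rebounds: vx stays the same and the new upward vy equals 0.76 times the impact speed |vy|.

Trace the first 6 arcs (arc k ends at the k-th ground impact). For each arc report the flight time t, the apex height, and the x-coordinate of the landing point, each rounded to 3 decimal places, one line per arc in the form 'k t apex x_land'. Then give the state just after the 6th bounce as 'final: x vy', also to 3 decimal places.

Arc 1: start y=8.630, vy=19.400 → t=4.363, apex=27.832, x_land=20.200, impact vy=-23.356
  bounce: vy ← 0.76·23.356 = 17.751
Arc 2: start y=0.000, vy=17.751 → t=3.623, apex=16.076, x_land=36.973, impact vy=-17.751
  bounce: vy ← 0.76·17.751 = 13.490
Arc 3: start y=0.000, vy=13.490 → t=2.753, apex=9.285, x_land=49.720, impact vy=-13.490
  bounce: vy ← 0.76·13.490 = 10.253
Arc 4: start y=0.000, vy=10.253 → t=2.092, apex=5.363, x_land=59.408, impact vy=-10.253
  bounce: vy ← 0.76·10.253 = 7.792
Arc 5: start y=0.000, vy=7.792 → t=1.590, apex=3.098, x_land=66.770, impact vy=-7.792
  bounce: vy ← 0.76·7.792 = 5.922
Arc 6: start y=0.000, vy=5.922 → t=1.209, apex=1.789, x_land=72.366, impact vy=-5.922
  bounce: vy ← 0.76·5.922 = 4.501

1 4.363 27.832 20.200
2 3.623 16.076 36.973
3 2.753 9.285 49.720
4 2.092 5.363 59.408
5 1.590 3.098 66.770
6 1.209 1.789 72.366
final: 72.366 4.501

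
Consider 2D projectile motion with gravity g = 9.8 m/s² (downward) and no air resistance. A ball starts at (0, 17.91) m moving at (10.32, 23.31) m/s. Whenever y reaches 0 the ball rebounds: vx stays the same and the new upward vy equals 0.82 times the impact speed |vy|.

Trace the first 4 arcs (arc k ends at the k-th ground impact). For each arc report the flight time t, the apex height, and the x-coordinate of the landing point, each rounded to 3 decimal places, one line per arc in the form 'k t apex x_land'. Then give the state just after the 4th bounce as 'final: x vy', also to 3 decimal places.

Arc 1: start y=17.910, vy=23.310 → t=5.430, apex=45.632, x_land=56.040, impact vy=-29.906
  bounce: vy ← 0.82·29.906 = 24.523
Arc 2: start y=0.000, vy=24.523 → t=5.005, apex=30.683, x_land=107.689, impact vy=-24.523
  bounce: vy ← 0.82·24.523 = 20.109
Arc 3: start y=0.000, vy=20.109 → t=4.104, apex=20.631, x_land=150.041, impact vy=-20.109
  bounce: vy ← 0.82·20.109 = 16.489
Arc 4: start y=0.000, vy=16.489 → t=3.365, apex=13.873, x_land=184.770, impact vy=-16.489
  bounce: vy ← 0.82·16.489 = 13.521

1 5.430 45.632 56.040
2 5.005 30.683 107.689
3 4.104 20.631 150.041
4 3.365 13.873 184.770
final: 184.770 13.521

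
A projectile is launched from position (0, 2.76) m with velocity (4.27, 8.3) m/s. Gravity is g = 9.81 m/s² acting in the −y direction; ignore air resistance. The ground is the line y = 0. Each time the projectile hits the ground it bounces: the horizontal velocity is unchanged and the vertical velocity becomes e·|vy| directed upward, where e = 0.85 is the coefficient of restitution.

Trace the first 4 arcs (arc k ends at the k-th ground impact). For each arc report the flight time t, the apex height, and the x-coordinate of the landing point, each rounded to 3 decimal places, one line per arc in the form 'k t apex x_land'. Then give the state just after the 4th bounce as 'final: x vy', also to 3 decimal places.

1 1.977 6.271 8.441
2 1.922 4.531 16.649
3 1.634 3.274 23.626
4 1.389 2.365 29.556
final: 29.556 5.790

Arc 1: start y=2.760, vy=8.300 → t=1.977, apex=6.271, x_land=8.441, impact vy=-11.092
  bounce: vy ← 0.85·11.092 = 9.429
Arc 2: start y=0.000, vy=9.429 → t=1.922, apex=4.531, x_land=16.649, impact vy=-9.429
  bounce: vy ← 0.85·9.429 = 8.014
Arc 3: start y=0.000, vy=8.014 → t=1.634, apex=3.274, x_land=23.626, impact vy=-8.014
  bounce: vy ← 0.85·8.014 = 6.812
Arc 4: start y=0.000, vy=6.812 → t=1.389, apex=2.365, x_land=29.556, impact vy=-6.812
  bounce: vy ← 0.85·6.812 = 5.790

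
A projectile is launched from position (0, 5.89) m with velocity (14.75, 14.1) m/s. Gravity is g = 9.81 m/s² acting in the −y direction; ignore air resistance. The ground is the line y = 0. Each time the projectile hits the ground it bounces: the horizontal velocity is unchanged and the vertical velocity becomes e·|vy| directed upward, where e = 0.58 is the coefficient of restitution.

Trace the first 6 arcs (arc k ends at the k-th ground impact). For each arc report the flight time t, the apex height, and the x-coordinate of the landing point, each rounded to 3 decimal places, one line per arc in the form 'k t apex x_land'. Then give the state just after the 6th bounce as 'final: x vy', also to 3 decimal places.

Arc 1: start y=5.890, vy=14.100 → t=3.245, apex=16.023, x_land=47.859, impact vy=-17.731
  bounce: vy ← 0.58·17.731 = 10.284
Arc 2: start y=0.000, vy=10.284 → t=2.097, apex=5.390, x_land=78.784, impact vy=-10.284
  bounce: vy ← 0.58·10.284 = 5.965
Arc 3: start y=0.000, vy=5.965 → t=1.216, apex=1.813, x_land=96.720, impact vy=-5.965
  bounce: vy ← 0.58·5.965 = 3.459
Arc 4: start y=0.000, vy=3.459 → t=0.705, apex=0.610, x_land=107.123, impact vy=-3.459
  bounce: vy ← 0.58·3.459 = 2.006
Arc 5: start y=0.000, vy=2.006 → t=0.409, apex=0.205, x_land=113.157, impact vy=-2.006
  bounce: vy ← 0.58·2.006 = 1.164
Arc 6: start y=0.000, vy=1.164 → t=0.237, apex=0.069, x_land=116.656, impact vy=-1.164
  bounce: vy ← 0.58·1.164 = 0.675

1 3.245 16.023 47.859
2 2.097 5.390 78.784
3 1.216 1.813 96.720
4 0.705 0.610 107.123
5 0.409 0.205 113.157
6 0.237 0.069 116.656
final: 116.656 0.675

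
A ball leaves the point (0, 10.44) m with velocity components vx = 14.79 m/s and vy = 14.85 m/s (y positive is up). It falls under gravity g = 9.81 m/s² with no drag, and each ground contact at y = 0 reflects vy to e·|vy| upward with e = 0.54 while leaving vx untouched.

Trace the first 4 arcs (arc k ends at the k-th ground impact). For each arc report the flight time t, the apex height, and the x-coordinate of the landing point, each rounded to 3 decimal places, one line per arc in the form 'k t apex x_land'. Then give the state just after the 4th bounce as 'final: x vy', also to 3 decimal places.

Arc 1: start y=10.440, vy=14.850 → t=3.616, apex=21.680, x_land=53.482, impact vy=-20.624
  bounce: vy ← 0.54·20.624 = 11.137
Arc 2: start y=0.000, vy=11.137 → t=2.271, apex=6.322, x_land=87.064, impact vy=-11.137
  bounce: vy ← 0.54·11.137 = 6.014
Arc 3: start y=0.000, vy=6.014 → t=1.226, apex=1.843, x_land=105.198, impact vy=-6.014
  bounce: vy ← 0.54·6.014 = 3.248
Arc 4: start y=0.000, vy=3.248 → t=0.662, apex=0.538, x_land=114.990, impact vy=-3.248
  bounce: vy ← 0.54·3.248 = 1.754

1 3.616 21.680 53.482
2 2.271 6.322 87.064
3 1.226 1.843 105.198
4 0.662 0.538 114.990
final: 114.990 1.754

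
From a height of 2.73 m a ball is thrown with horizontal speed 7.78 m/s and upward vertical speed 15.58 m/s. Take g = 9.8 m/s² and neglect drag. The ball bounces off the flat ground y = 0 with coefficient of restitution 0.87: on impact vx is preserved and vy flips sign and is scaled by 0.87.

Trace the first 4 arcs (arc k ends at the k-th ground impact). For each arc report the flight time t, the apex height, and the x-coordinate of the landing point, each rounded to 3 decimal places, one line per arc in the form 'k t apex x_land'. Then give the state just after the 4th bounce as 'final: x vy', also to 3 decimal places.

1 3.346 15.115 26.033
2 3.056 11.440 49.808
3 2.659 8.659 70.493
4 2.313 6.554 88.488
final: 88.488 9.861

Arc 1: start y=2.730, vy=15.580 → t=3.346, apex=15.115, x_land=26.033, impact vy=-17.212
  bounce: vy ← 0.87·17.212 = 14.974
Arc 2: start y=0.000, vy=14.974 → t=3.056, apex=11.440, x_land=49.808, impact vy=-14.974
  bounce: vy ← 0.87·14.974 = 13.028
Arc 3: start y=0.000, vy=13.028 → t=2.659, apex=8.659, x_land=70.493, impact vy=-13.028
  bounce: vy ← 0.87·13.028 = 11.334
Arc 4: start y=0.000, vy=11.334 → t=2.313, apex=6.554, x_land=88.488, impact vy=-11.334
  bounce: vy ← 0.87·11.334 = 9.861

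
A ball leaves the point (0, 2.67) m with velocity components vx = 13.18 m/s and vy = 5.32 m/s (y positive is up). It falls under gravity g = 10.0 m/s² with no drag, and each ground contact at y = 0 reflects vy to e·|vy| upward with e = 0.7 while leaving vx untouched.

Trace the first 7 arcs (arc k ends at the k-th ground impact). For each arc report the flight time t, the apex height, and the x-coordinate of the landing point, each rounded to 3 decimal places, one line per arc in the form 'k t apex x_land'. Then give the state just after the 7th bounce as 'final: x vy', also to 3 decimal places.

Arc 1: start y=2.670, vy=5.320 → t=1.436, apex=4.085, x_land=18.925, impact vy=-9.039
  bounce: vy ← 0.7·9.039 = 6.327
Arc 2: start y=0.000, vy=6.327 → t=1.265, apex=2.002, x_land=35.604, impact vy=-6.327
  bounce: vy ← 0.7·6.327 = 4.429
Arc 3: start y=0.000, vy=4.429 → t=0.886, apex=0.981, x_land=47.279, impact vy=-4.429
  bounce: vy ← 0.7·4.429 = 3.100
Arc 4: start y=0.000, vy=3.100 → t=0.620, apex=0.481, x_land=55.451, impact vy=-3.100
  bounce: vy ← 0.7·3.100 = 2.170
Arc 5: start y=0.000, vy=2.170 → t=0.434, apex=0.235, x_land=61.172, impact vy=-2.170
  bounce: vy ← 0.7·2.170 = 1.519
Arc 6: start y=0.000, vy=1.519 → t=0.304, apex=0.115, x_land=65.177, impact vy=-1.519
  bounce: vy ← 0.7·1.519 = 1.063
Arc 7: start y=0.000, vy=1.063 → t=0.213, apex=0.057, x_land=67.980, impact vy=-1.063
  bounce: vy ← 0.7·1.063 = 0.744

1 1.436 4.085 18.925
2 1.265 2.002 35.604
3 0.886 0.981 47.279
4 0.620 0.481 55.451
5 0.434 0.235 61.172
6 0.304 0.115 65.177
7 0.213 0.057 67.980
final: 67.980 0.744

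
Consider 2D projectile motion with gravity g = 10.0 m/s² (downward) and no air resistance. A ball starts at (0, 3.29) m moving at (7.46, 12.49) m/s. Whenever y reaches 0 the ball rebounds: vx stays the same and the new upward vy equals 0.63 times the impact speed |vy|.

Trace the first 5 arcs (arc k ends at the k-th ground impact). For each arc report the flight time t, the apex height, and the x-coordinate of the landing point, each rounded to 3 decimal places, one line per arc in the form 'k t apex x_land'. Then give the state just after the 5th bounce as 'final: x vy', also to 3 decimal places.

Arc 1: start y=3.290, vy=12.490 → t=2.738, apex=11.090, x_land=20.428, impact vy=-14.893
  bounce: vy ← 0.63·14.893 = 9.383
Arc 2: start y=0.000, vy=9.383 → t=1.877, apex=4.402, x_land=34.426, impact vy=-9.383
  bounce: vy ← 0.63·9.383 = 5.911
Arc 3: start y=0.000, vy=5.911 → t=1.182, apex=1.747, x_land=43.246, impact vy=-5.911
  bounce: vy ← 0.63·5.911 = 3.724
Arc 4: start y=0.000, vy=3.724 → t=0.745, apex=0.693, x_land=48.802, impact vy=-3.724
  bounce: vy ← 0.63·3.724 = 2.346
Arc 5: start y=0.000, vy=2.346 → t=0.469, apex=0.275, x_land=52.302, impact vy=-2.346
  bounce: vy ← 0.63·2.346 = 1.478

1 2.738 11.090 20.428
2 1.877 4.402 34.426
3 1.182 1.747 43.246
4 0.745 0.693 48.802
5 0.469 0.275 52.302
final: 52.302 1.478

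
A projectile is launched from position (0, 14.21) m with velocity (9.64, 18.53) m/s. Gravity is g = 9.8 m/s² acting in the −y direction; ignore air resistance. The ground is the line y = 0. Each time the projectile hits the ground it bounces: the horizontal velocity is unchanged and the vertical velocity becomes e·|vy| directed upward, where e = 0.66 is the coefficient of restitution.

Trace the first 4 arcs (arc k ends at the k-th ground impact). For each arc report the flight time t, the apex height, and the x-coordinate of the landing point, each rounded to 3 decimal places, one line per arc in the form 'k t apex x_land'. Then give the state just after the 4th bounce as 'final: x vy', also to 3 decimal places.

1 4.435 31.728 42.758
2 3.359 13.821 75.138
3 2.217 6.020 96.509
4 1.463 2.622 110.613
final: 110.613 4.732

Arc 1: start y=14.210, vy=18.530 → t=4.435, apex=31.728, x_land=42.758, impact vy=-24.937
  bounce: vy ← 0.66·24.937 = 16.459
Arc 2: start y=0.000, vy=16.459 → t=3.359, apex=13.821, x_land=75.138, impact vy=-16.459
  bounce: vy ← 0.66·16.459 = 10.863
Arc 3: start y=0.000, vy=10.863 → t=2.217, apex=6.020, x_land=96.509, impact vy=-10.863
  bounce: vy ← 0.66·10.863 = 7.169
Arc 4: start y=0.000, vy=7.169 → t=1.463, apex=2.622, x_land=110.613, impact vy=-7.169
  bounce: vy ← 0.66·7.169 = 4.732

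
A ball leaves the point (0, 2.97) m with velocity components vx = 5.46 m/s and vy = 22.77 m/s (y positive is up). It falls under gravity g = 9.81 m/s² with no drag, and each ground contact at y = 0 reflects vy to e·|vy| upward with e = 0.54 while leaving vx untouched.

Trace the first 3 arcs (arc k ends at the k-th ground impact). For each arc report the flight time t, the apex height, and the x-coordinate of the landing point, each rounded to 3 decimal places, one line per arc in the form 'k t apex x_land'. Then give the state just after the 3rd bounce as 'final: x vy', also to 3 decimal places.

1 4.769 29.396 26.040
2 2.644 8.572 40.475
3 1.428 2.500 48.271
final: 48.271 3.782

Arc 1: start y=2.970, vy=22.770 → t=4.769, apex=29.396, x_land=26.040, impact vy=-24.016
  bounce: vy ← 0.54·24.016 = 12.968
Arc 2: start y=0.000, vy=12.968 → t=2.644, apex=8.572, x_land=40.475, impact vy=-12.968
  bounce: vy ← 0.54·12.968 = 7.003
Arc 3: start y=0.000, vy=7.003 → t=1.428, apex=2.500, x_land=48.271, impact vy=-7.003
  bounce: vy ← 0.54·7.003 = 3.782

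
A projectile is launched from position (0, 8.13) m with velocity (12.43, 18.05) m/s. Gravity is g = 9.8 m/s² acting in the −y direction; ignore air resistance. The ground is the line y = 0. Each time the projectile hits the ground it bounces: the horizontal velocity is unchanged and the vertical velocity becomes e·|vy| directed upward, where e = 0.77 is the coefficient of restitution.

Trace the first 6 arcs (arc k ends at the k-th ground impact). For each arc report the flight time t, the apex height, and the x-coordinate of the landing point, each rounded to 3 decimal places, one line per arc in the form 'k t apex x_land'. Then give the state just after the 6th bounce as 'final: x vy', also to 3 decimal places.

Arc 1: start y=8.130, vy=18.050 → t=4.089, apex=24.753, x_land=50.831, impact vy=-22.026
  bounce: vy ← 0.77·22.026 = 16.960
Arc 2: start y=0.000, vy=16.960 → t=3.461, apex=14.676, x_land=93.855, impact vy=-16.960
  bounce: vy ← 0.77·16.960 = 13.059
Arc 3: start y=0.000, vy=13.059 → t=2.665, apex=8.701, x_land=126.983, impact vy=-13.059
  bounce: vy ← 0.77·13.059 = 10.056
Arc 4: start y=0.000, vy=10.056 → t=2.052, apex=5.159, x_land=152.491, impact vy=-10.056
  bounce: vy ← 0.77·10.056 = 7.743
Arc 5: start y=0.000, vy=7.743 → t=1.580, apex=3.059, x_land=172.133, impact vy=-7.743
  bounce: vy ← 0.77·7.743 = 5.962
Arc 6: start y=0.000, vy=5.962 → t=1.217, apex=1.814, x_land=187.257, impact vy=-5.962
  bounce: vy ← 0.77·5.962 = 4.591

1 4.089 24.753 50.831
2 3.461 14.676 93.855
3 2.665 8.701 126.983
4 2.052 5.159 152.491
5 1.580 3.059 172.133
6 1.217 1.814 187.257
final: 187.257 4.591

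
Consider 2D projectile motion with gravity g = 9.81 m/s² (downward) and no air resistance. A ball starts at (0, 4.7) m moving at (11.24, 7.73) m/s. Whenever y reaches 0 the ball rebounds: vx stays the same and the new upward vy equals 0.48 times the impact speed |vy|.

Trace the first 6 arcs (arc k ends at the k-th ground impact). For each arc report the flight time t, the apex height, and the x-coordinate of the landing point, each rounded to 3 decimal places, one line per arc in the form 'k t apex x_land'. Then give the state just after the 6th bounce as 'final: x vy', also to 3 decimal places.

1 2.045 7.746 22.981
2 1.206 1.785 36.541
3 0.579 0.411 43.049
4 0.278 0.095 46.173
5 0.133 0.022 47.673
6 0.064 0.005 48.393
final: 48.393 0.151

Arc 1: start y=4.700, vy=7.730 → t=2.045, apex=7.746, x_land=22.981, impact vy=-12.327
  bounce: vy ← 0.48·12.327 = 5.917
Arc 2: start y=0.000, vy=5.917 → t=1.206, apex=1.785, x_land=36.541, impact vy=-5.917
  bounce: vy ← 0.48·5.917 = 2.840
Arc 3: start y=0.000, vy=2.840 → t=0.579, apex=0.411, x_land=43.049, impact vy=-2.840
  bounce: vy ← 0.48·2.840 = 1.363
Arc 4: start y=0.000, vy=1.363 → t=0.278, apex=0.095, x_land=46.173, impact vy=-1.363
  bounce: vy ← 0.48·1.363 = 0.654
Arc 5: start y=0.000, vy=0.654 → t=0.133, apex=0.022, x_land=47.673, impact vy=-0.654
  bounce: vy ← 0.48·0.654 = 0.314
Arc 6: start y=0.000, vy=0.314 → t=0.064, apex=0.005, x_land=48.393, impact vy=-0.314
  bounce: vy ← 0.48·0.314 = 0.151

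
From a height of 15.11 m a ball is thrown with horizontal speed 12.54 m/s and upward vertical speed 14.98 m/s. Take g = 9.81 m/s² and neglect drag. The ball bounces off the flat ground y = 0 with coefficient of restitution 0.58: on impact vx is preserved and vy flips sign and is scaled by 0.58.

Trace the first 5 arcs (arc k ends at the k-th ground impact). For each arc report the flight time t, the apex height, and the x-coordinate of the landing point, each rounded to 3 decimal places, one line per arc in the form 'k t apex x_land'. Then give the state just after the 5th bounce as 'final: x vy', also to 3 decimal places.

Arc 1: start y=15.110, vy=14.980 → t=3.853, apex=26.547, x_land=48.322, impact vy=-22.822
  bounce: vy ← 0.58·22.822 = 13.237
Arc 2: start y=0.000, vy=13.237 → t=2.699, apex=8.931, x_land=82.163, impact vy=-13.237
  bounce: vy ← 0.58·13.237 = 7.677
Arc 3: start y=0.000, vy=7.677 → t=1.565, apex=3.004, x_land=101.791, impact vy=-7.677
  bounce: vy ← 0.58·7.677 = 4.453
Arc 4: start y=0.000, vy=4.453 → t=0.908, apex=1.011, x_land=113.176, impact vy=-4.453
  bounce: vy ← 0.58·4.453 = 2.583
Arc 5: start y=0.000, vy=2.583 → t=0.527, apex=0.340, x_land=119.778, impact vy=-2.583
  bounce: vy ← 0.58·2.583 = 1.498

1 3.853 26.547 48.322
2 2.699 8.931 82.163
3 1.565 3.004 101.791
4 0.908 1.011 113.176
5 0.527 0.340 119.778
final: 119.778 1.498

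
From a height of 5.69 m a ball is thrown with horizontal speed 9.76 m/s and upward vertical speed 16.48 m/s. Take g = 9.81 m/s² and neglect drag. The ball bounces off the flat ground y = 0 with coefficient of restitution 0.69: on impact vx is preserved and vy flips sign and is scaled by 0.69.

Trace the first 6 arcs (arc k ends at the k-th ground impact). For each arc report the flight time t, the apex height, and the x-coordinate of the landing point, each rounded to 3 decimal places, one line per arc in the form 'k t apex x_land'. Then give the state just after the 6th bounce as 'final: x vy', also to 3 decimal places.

1 3.675 19.533 35.872
2 2.754 9.299 62.750
3 1.900 4.427 81.295
4 1.311 2.108 94.092
5 0.905 1.004 102.921
6 0.624 0.478 109.014
final: 109.014 2.113

Arc 1: start y=5.690, vy=16.480 → t=3.675, apex=19.533, x_land=35.872, impact vy=-19.576
  bounce: vy ← 0.69·19.576 = 13.508
Arc 2: start y=0.000, vy=13.508 → t=2.754, apex=9.299, x_land=62.750, impact vy=-13.508
  bounce: vy ← 0.69·13.508 = 9.320
Arc 3: start y=0.000, vy=9.320 → t=1.900, apex=4.427, x_land=81.295, impact vy=-9.320
  bounce: vy ← 0.69·9.320 = 6.431
Arc 4: start y=0.000, vy=6.431 → t=1.311, apex=2.108, x_land=94.092, impact vy=-6.431
  bounce: vy ← 0.69·6.431 = 4.437
Arc 5: start y=0.000, vy=4.437 → t=0.905, apex=1.004, x_land=102.921, impact vy=-4.437
  bounce: vy ← 0.69·4.437 = 3.062
Arc 6: start y=0.000, vy=3.062 → t=0.624, apex=0.478, x_land=109.014, impact vy=-3.062
  bounce: vy ← 0.69·3.062 = 2.113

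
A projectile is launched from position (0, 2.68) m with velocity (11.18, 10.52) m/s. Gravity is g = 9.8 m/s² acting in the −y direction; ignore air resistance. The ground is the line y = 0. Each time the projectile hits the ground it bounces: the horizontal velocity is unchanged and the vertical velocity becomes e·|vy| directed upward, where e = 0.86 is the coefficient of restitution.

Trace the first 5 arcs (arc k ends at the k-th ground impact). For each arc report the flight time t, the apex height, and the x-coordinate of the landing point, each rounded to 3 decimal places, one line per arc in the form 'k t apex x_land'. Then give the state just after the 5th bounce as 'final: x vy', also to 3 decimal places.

Arc 1: start y=2.680, vy=10.520 → t=2.377, apex=8.326, x_land=26.575, impact vy=-12.775
  bounce: vy ← 0.86·12.775 = 10.986
Arc 2: start y=0.000, vy=10.986 → t=2.242, apex=6.158, x_land=51.642, impact vy=-10.986
  bounce: vy ← 0.86·10.986 = 9.448
Arc 3: start y=0.000, vy=9.448 → t=1.928, apex=4.555, x_land=73.200, impact vy=-9.448
  bounce: vy ← 0.86·9.448 = 8.126
Arc 4: start y=0.000, vy=8.126 → t=1.658, apex=3.369, x_land=91.739, impact vy=-8.126
  bounce: vy ← 0.86·8.126 = 6.988
Arc 5: start y=0.000, vy=6.988 → t=1.426, apex=2.491, x_land=107.683, impact vy=-6.988
  bounce: vy ← 0.86·6.988 = 6.010

1 2.377 8.326 26.575
2 2.242 6.158 51.642
3 1.928 4.555 73.200
4 1.658 3.369 91.739
5 1.426 2.491 107.683
final: 107.683 6.010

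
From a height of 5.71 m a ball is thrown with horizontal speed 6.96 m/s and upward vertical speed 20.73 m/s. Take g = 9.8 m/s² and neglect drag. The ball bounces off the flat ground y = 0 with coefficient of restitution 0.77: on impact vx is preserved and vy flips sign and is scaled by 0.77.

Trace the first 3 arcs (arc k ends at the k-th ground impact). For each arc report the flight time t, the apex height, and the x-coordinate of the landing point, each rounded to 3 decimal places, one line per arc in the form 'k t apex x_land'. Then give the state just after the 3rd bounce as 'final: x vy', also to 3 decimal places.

1 4.490 27.635 31.251
2 3.657 16.385 56.706
3 2.816 9.715 76.306
final: 76.306 10.625

Arc 1: start y=5.710, vy=20.730 → t=4.490, apex=27.635, x_land=31.251, impact vy=-23.273
  bounce: vy ← 0.77·23.273 = 17.920
Arc 2: start y=0.000, vy=17.920 → t=3.657, apex=16.385, x_land=56.706, impact vy=-17.920
  bounce: vy ← 0.77·17.920 = 13.799
Arc 3: start y=0.000, vy=13.799 → t=2.816, apex=9.715, x_land=76.306, impact vy=-13.799
  bounce: vy ← 0.77·13.799 = 10.625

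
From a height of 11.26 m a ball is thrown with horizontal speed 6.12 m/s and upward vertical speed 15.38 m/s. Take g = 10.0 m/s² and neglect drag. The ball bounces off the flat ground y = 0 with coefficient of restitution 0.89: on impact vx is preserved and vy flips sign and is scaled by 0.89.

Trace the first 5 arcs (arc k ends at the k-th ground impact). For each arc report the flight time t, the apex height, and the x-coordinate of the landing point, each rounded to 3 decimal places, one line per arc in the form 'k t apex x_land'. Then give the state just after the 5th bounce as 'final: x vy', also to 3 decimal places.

1 3.687 23.087 22.563
2 3.825 18.287 45.972
3 3.404 14.485 66.805
4 3.030 11.474 85.347
5 2.696 9.088 101.849
final: 101.849 11.999

Arc 1: start y=11.260, vy=15.380 → t=3.687, apex=23.087, x_land=22.563, impact vy=-21.488
  bounce: vy ← 0.89·21.488 = 19.125
Arc 2: start y=0.000, vy=19.125 → t=3.825, apex=18.287, x_land=45.972, impact vy=-19.125
  bounce: vy ← 0.89·19.125 = 17.021
Arc 3: start y=0.000, vy=17.021 → t=3.404, apex=14.485, x_land=66.805, impact vy=-17.021
  bounce: vy ← 0.89·17.021 = 15.149
Arc 4: start y=0.000, vy=15.149 → t=3.030, apex=11.474, x_land=85.347, impact vy=-15.149
  bounce: vy ← 0.89·15.149 = 13.482
Arc 5: start y=0.000, vy=13.482 → t=2.696, apex=9.088, x_land=101.849, impact vy=-13.482
  bounce: vy ← 0.89·13.482 = 11.999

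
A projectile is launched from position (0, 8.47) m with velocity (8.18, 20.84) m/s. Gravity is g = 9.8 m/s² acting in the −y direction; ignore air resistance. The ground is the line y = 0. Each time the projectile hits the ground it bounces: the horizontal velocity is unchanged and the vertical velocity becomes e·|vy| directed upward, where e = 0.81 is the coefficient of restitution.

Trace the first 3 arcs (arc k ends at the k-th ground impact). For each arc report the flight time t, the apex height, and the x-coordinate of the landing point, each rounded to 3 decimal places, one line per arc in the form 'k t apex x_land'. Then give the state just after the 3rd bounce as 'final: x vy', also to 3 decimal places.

1 4.627 30.628 37.846
2 4.050 20.095 70.977
3 3.281 13.185 97.813
final: 97.813 13.021

Arc 1: start y=8.470, vy=20.840 → t=4.627, apex=30.628, x_land=37.846, impact vy=-24.501
  bounce: vy ← 0.81·24.501 = 19.846
Arc 2: start y=0.000, vy=19.846 → t=4.050, apex=20.095, x_land=70.977, impact vy=-19.846
  bounce: vy ← 0.81·19.846 = 16.075
Arc 3: start y=0.000, vy=16.075 → t=3.281, apex=13.185, x_land=97.813, impact vy=-16.075
  bounce: vy ← 0.81·16.075 = 13.021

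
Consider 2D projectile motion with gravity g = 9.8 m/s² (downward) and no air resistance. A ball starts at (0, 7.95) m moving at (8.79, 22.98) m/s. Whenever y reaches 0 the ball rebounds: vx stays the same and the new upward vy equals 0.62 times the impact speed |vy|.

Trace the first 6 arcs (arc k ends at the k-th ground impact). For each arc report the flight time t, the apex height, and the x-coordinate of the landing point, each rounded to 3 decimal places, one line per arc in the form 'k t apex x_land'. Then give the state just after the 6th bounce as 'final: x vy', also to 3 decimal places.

1 5.013 34.893 44.068
2 3.309 13.413 73.154
3 2.052 5.156 91.187
4 1.272 1.982 102.368
5 0.789 0.762 109.299
6 0.489 0.293 113.597
final: 113.597 1.485

Arc 1: start y=7.950, vy=22.980 → t=5.013, apex=34.893, x_land=44.068, impact vy=-26.151
  bounce: vy ← 0.62·26.151 = 16.214
Arc 2: start y=0.000, vy=16.214 → t=3.309, apex=13.413, x_land=73.154, impact vy=-16.214
  bounce: vy ← 0.62·16.214 = 10.053
Arc 3: start y=0.000, vy=10.053 → t=2.052, apex=5.156, x_land=91.187, impact vy=-10.053
  bounce: vy ← 0.62·10.053 = 6.233
Arc 4: start y=0.000, vy=6.233 → t=1.272, apex=1.982, x_land=102.368, impact vy=-6.233
  bounce: vy ← 0.62·6.233 = 3.864
Arc 5: start y=0.000, vy=3.864 → t=0.789, apex=0.762, x_land=109.299, impact vy=-3.864
  bounce: vy ← 0.62·3.864 = 2.396
Arc 6: start y=0.000, vy=2.396 → t=0.489, apex=0.293, x_land=113.597, impact vy=-2.396
  bounce: vy ← 0.62·2.396 = 1.485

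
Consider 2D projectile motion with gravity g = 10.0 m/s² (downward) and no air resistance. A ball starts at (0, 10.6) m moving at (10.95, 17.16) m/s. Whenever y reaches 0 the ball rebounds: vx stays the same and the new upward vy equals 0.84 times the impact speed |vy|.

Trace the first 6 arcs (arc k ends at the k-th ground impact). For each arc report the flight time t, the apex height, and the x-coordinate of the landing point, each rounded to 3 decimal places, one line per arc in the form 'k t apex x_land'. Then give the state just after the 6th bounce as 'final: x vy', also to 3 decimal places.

1 3.966 25.323 43.433
2 3.781 17.868 84.833
3 3.176 12.608 119.609
4 2.668 8.896 148.820
5 2.241 6.277 173.358
6 1.882 4.429 193.970
final: 193.970 7.906

Arc 1: start y=10.600, vy=17.160 → t=3.966, apex=25.323, x_land=43.433, impact vy=-22.505
  bounce: vy ← 0.84·22.505 = 18.904
Arc 2: start y=0.000, vy=18.904 → t=3.781, apex=17.868, x_land=84.833, impact vy=-18.904
  bounce: vy ← 0.84·18.904 = 15.879
Arc 3: start y=0.000, vy=15.879 → t=3.176, apex=12.608, x_land=119.609, impact vy=-15.879
  bounce: vy ← 0.84·15.879 = 13.339
Arc 4: start y=0.000, vy=13.339 → t=2.668, apex=8.896, x_land=148.820, impact vy=-13.339
  bounce: vy ← 0.84·13.339 = 11.204
Arc 5: start y=0.000, vy=11.204 → t=2.241, apex=6.277, x_land=173.358, impact vy=-11.204
  bounce: vy ← 0.84·11.204 = 9.412
Arc 6: start y=0.000, vy=9.412 → t=1.882, apex=4.429, x_land=193.970, impact vy=-9.412
  bounce: vy ← 0.84·9.412 = 7.906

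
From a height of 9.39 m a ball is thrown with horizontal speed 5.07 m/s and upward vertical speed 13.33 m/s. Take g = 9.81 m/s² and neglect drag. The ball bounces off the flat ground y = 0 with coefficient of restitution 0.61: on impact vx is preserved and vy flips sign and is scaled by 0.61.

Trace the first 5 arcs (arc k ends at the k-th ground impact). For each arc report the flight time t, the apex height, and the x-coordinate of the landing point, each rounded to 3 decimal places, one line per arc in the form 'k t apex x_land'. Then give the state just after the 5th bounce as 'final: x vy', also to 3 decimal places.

Arc 1: start y=9.390, vy=13.330 → t=3.298, apex=18.447, x_land=16.721, impact vy=-19.024
  bounce: vy ← 0.61·19.024 = 11.605
Arc 2: start y=0.000, vy=11.605 → t=2.366, apex=6.864, x_land=28.716, impact vy=-11.605
  bounce: vy ← 0.61·11.605 = 7.079
Arc 3: start y=0.000, vy=7.079 → t=1.443, apex=2.554, x_land=36.033, impact vy=-7.079
  bounce: vy ← 0.61·7.079 = 4.318
Arc 4: start y=0.000, vy=4.318 → t=0.880, apex=0.950, x_land=40.497, impact vy=-4.318
  bounce: vy ← 0.61·4.318 = 2.634
Arc 5: start y=0.000, vy=2.634 → t=0.537, apex=0.354, x_land=43.220, impact vy=-2.634
  bounce: vy ← 0.61·2.634 = 1.607

1 3.298 18.447 16.721
2 2.366 6.864 28.716
3 1.443 2.554 36.033
4 0.880 0.950 40.497
5 0.537 0.354 43.220
final: 43.220 1.607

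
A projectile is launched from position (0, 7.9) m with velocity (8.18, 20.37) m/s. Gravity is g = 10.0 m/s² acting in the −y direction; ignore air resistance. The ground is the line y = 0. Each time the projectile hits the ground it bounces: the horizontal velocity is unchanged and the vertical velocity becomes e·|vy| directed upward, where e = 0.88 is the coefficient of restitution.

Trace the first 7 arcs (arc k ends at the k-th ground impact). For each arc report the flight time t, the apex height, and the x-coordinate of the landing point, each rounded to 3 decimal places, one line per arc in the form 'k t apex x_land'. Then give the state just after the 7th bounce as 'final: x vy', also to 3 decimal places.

1 4.431 28.647 36.242
2 4.213 22.184 70.703
3 3.707 17.179 101.028
4 3.262 13.304 127.714
5 2.871 10.302 151.198
6 2.526 7.978 171.863
7 2.223 6.178 190.049
final: 190.049 9.782

Arc 1: start y=7.900, vy=20.370 → t=4.431, apex=28.647, x_land=36.242, impact vy=-23.936
  bounce: vy ← 0.88·23.936 = 21.064
Arc 2: start y=0.000, vy=21.064 → t=4.213, apex=22.184, x_land=70.703, impact vy=-21.064
  bounce: vy ← 0.88·21.064 = 18.536
Arc 3: start y=0.000, vy=18.536 → t=3.707, apex=17.179, x_land=101.028, impact vy=-18.536
  bounce: vy ← 0.88·18.536 = 16.312
Arc 4: start y=0.000, vy=16.312 → t=3.262, apex=13.304, x_land=127.714, impact vy=-16.312
  bounce: vy ← 0.88·16.312 = 14.354
Arc 5: start y=0.000, vy=14.354 → t=2.871, apex=10.302, x_land=151.198, impact vy=-14.354
  bounce: vy ← 0.88·14.354 = 12.632
Arc 6: start y=0.000, vy=12.632 → t=2.526, apex=7.978, x_land=171.863, impact vy=-12.632
  bounce: vy ← 0.88·12.632 = 11.116
Arc 7: start y=0.000, vy=11.116 → t=2.223, apex=6.178, x_land=190.049, impact vy=-11.116
  bounce: vy ← 0.88·11.116 = 9.782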